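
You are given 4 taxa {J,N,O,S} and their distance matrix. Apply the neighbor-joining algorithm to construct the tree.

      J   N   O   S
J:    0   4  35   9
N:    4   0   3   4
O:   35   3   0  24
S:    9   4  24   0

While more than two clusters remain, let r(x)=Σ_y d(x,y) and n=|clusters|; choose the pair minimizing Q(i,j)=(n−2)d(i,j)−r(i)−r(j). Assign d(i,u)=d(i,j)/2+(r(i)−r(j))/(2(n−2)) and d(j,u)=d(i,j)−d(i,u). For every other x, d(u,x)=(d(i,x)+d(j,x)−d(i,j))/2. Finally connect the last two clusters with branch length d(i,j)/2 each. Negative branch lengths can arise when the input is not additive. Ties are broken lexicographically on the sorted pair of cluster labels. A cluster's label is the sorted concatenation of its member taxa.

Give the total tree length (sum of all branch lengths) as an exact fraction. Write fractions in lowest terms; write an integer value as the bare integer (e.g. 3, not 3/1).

91/4

1. join J+S (d=9, Q=-67) ⇒ JS; edges |J|=29/4, |S|=7/4
  updated: d(JS,N)=-1/2, d(JS,O)=25
2. join JS+N (d=-1/2, Q=-55/2) ⇒ JNS; edges |JS|=43/4, |N|=-45/4
  updated: d(JNS,O)=57/4
3. join JNS+O (d=57/4) ⇒ JNOS; edges |JNS|=57/8, |O|=57/8
final tree: (((J:29/4,S:7/4):43/4,N:-45/4):57/8,O:57/8)
total length: 91/4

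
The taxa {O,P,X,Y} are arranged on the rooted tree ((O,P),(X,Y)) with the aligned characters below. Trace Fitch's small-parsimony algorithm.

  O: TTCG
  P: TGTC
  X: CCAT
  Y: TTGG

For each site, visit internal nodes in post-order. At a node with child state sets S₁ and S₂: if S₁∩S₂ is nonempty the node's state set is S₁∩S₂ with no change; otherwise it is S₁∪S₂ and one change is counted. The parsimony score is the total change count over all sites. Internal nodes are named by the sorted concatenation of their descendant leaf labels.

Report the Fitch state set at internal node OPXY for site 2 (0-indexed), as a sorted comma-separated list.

A,C,G,T

[col 0] OP: children O:{T}, P:{T} ∩→ {T}; cost 0
[col 0] XY: children X:{C}, Y:{T} ∪→ {C,T}; cost 1
[col 0] OPXY: children OP:{T}, XY:{C,T} ∩→ {T}; cost 0
[col 1] OP: children O:{T}, P:{G} ∪→ {G,T}; cost 1
[col 1] XY: children X:{C}, Y:{T} ∪→ {C,T}; cost 1
[col 1] OPXY: children OP:{G,T}, XY:{C,T} ∩→ {T}; cost 0
[col 2] OP: children O:{C}, P:{T} ∪→ {C,T}; cost 1
[col 2] XY: children X:{A}, Y:{G} ∪→ {A,G}; cost 1
[col 2] OPXY: children OP:{C,T}, XY:{A,G} ∪→ {A,C,G,T}; cost 1
[col 3] OP: children O:{G}, P:{C} ∪→ {C,G}; cost 1
[col 3] XY: children X:{T}, Y:{G} ∪→ {G,T}; cost 1
[col 3] OPXY: children OP:{C,G}, XY:{G,T} ∩→ {G}; cost 0
per-site changes: [1, 2, 3, 2]; total = 8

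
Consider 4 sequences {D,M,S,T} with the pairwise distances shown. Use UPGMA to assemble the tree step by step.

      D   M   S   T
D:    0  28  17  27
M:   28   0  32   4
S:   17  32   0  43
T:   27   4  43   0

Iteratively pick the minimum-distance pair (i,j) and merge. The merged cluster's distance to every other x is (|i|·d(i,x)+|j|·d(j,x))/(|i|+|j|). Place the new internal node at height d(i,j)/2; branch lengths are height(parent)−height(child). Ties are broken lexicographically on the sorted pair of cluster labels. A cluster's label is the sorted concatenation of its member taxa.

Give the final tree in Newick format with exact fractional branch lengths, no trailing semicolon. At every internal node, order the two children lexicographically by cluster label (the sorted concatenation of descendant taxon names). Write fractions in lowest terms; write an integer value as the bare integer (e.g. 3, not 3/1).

1. join M+T (d=4) ⇒ MT; edges |M|=2, |T|=2
  updated: d(D,MT)=55/2, d(MT,S)=75/2
2. join D+S (d=17) ⇒ DS; edges |D|=17/2, |S|=17/2
  updated: d(DS,MT)=65/2
3. join DS+MT (d=65/2) ⇒ DMST; edges |DS|=31/4, |MT|=57/4
final tree: ((D:17/2,S:17/2):31/4,(M:2,T:2):57/4)
total length: 43

((D:17/2,S:17/2):31/4,(M:2,T:2):57/4)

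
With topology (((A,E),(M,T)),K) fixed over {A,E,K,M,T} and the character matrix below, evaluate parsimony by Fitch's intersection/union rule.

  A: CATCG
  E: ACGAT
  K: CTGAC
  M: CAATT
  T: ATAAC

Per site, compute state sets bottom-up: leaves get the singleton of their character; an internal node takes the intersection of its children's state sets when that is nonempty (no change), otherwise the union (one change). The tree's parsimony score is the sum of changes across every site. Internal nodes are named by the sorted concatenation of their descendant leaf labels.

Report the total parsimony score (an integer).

12

[col 0] AE: children A:{C}, E:{A} ∪→ {A,C}; cost 1
[col 0] MT: children M:{C}, T:{A} ∪→ {A,C}; cost 1
[col 0] AEMT: children AE:{A,C}, MT:{A,C} ∩→ {A,C}; cost 0
[col 0] AEKMT: children AEMT:{A,C}, K:{C} ∩→ {C}; cost 0
[col 1] AE: children A:{A}, E:{C} ∪→ {A,C}; cost 1
[col 1] MT: children M:{A}, T:{T} ∪→ {A,T}; cost 1
[col 1] AEMT: children AE:{A,C}, MT:{A,T} ∩→ {A}; cost 0
[col 1] AEKMT: children AEMT:{A}, K:{T} ∪→ {A,T}; cost 1
[col 2] AE: children A:{T}, E:{G} ∪→ {G,T}; cost 1
[col 2] MT: children M:{A}, T:{A} ∩→ {A}; cost 0
[col 2] AEMT: children AE:{G,T}, MT:{A} ∪→ {A,G,T}; cost 1
[col 2] AEKMT: children AEMT:{A,G,T}, K:{G} ∩→ {G}; cost 0
[col 3] AE: children A:{C}, E:{A} ∪→ {A,C}; cost 1
[col 3] MT: children M:{T}, T:{A} ∪→ {A,T}; cost 1
[col 3] AEMT: children AE:{A,C}, MT:{A,T} ∩→ {A}; cost 0
[col 3] AEKMT: children AEMT:{A}, K:{A} ∩→ {A}; cost 0
[col 4] AE: children A:{G}, E:{T} ∪→ {G,T}; cost 1
[col 4] MT: children M:{T}, T:{C} ∪→ {C,T}; cost 1
[col 4] AEMT: children AE:{G,T}, MT:{C,T} ∩→ {T}; cost 0
[col 4] AEKMT: children AEMT:{T}, K:{C} ∪→ {C,T}; cost 1
per-site changes: [2, 3, 2, 2, 3]; total = 12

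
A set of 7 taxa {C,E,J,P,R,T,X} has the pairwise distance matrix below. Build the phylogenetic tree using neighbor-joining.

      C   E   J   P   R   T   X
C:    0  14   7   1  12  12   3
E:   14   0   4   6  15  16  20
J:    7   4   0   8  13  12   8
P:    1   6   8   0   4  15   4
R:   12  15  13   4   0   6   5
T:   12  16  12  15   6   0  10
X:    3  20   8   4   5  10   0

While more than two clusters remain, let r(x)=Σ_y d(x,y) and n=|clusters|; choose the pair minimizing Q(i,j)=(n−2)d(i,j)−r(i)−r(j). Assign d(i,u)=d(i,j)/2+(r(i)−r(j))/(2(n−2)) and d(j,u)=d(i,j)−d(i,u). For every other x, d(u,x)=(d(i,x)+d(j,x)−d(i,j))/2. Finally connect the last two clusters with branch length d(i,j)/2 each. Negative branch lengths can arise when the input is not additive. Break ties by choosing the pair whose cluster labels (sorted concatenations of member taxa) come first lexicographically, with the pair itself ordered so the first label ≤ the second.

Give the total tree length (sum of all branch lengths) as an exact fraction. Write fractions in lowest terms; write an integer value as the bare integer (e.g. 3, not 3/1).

385/16

1. join E+J (d=4, Q=-107) ⇒ EJ; edges |E|=43/10, |J|=-3/10
  updated: d(C,EJ)=17/2, d(EJ,P)=5, d(EJ,R)=12, d(EJ,T)=12, d(EJ,X)=12
2. join R+T (d=6, Q=-70) ⇒ RT; edges |R|=1, |T|=5
  updated: d(C,RT)=9, d(EJ,RT)=9, d(P,RT)=13/2, d(RT,X)=9/2
3. join RT+X (d=9/2, Q=-39) ⇒ RTX; edges |RT|=19/6, |X|=4/3
  updated: d(C,RTX)=15/4, d(EJ,RTX)=33/4, d(P,RTX)=3
4. join C+RTX (d=15/4, Q=-83/4) ⇒ CRTX; edges |C|=23/16, |RTX|=37/16
  updated: d(CRTX,EJ)=13/2, d(CRTX,P)=1/8
5. join CRTX+EJ (d=13/2, Q=-93/8) ⇒ CEJRTX; edges |CRTX|=13/16, |EJ|=91/16
  updated: d(CEJRTX,P)=-11/16
6. join CEJRTX+P (d=-11/16) ⇒ CEJPRTX; edges |CEJRTX|=-11/32, |P|=-11/32
final tree: (((C:23/16,((R:1,T:5):19/6,X:4/3):37/16):13/16,(E:43/10,J:-3/10):91/16):-11/32,P:-11/32)
total length: 385/16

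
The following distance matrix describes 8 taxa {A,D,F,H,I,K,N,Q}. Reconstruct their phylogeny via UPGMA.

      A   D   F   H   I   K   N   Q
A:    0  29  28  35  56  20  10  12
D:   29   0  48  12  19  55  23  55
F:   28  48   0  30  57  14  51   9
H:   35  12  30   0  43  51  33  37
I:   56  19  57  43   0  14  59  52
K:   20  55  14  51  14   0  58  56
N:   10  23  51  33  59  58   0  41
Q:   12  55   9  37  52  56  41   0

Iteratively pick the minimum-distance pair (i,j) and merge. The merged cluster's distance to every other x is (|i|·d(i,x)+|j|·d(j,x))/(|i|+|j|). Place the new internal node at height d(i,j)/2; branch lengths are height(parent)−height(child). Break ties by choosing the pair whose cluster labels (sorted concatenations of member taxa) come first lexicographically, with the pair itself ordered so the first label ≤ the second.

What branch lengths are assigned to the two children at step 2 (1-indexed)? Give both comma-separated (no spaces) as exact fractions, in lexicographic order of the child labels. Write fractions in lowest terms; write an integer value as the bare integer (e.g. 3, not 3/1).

step 1: merge (F,Q) at d=9; branch lengths F→9/2, Q→9/2; new cluster FQ
  updated: d(A,FQ)=20, d(D,FQ)=103/2, d(FQ,H)=67/2, d(FQ,I)=109/2, d(FQ,K)=35, d(FQ,N)=46
step 2: merge (A,N) at d=10; branch lengths A→5, N→5; new cluster AN
  updated: d(AN,D)=26, d(AN,FQ)=33, d(AN,H)=34, d(AN,I)=115/2, d(AN,K)=39
step 3: merge (D,H) at d=12; branch lengths D→6, H→6; new cluster DH
  updated: d(AN,DH)=30, d(DH,FQ)=85/2, d(DH,I)=31, d(DH,K)=53
step 4: merge (I,K) at d=14; branch lengths I→7, K→7; new cluster IK
  updated: d(AN,IK)=193/4, d(DH,IK)=42, d(FQ,IK)=179/4
step 5: merge (AN,DH) at d=30; branch lengths AN→10, DH→9; new cluster ADHN
  updated: d(ADHN,FQ)=151/4, d(ADHN,IK)=361/8
step 6: merge (ADHN,FQ) at d=151/4; branch lengths ADHN→31/8, FQ→115/8; new cluster ADFHNQ
  updated: d(ADFHNQ,IK)=45
step 7: merge (ADFHNQ,IK) at d=45; branch lengths ADFHNQ→29/8, IK→31/2; new cluster ADFHIKNQ
final tree: ((((A:5,N:5):10,(D:6,H:6):9):31/8,(F:9/2,Q:9/2):115/8):29/8,(I:7,K:7):31/2)
total length: 811/8

5,5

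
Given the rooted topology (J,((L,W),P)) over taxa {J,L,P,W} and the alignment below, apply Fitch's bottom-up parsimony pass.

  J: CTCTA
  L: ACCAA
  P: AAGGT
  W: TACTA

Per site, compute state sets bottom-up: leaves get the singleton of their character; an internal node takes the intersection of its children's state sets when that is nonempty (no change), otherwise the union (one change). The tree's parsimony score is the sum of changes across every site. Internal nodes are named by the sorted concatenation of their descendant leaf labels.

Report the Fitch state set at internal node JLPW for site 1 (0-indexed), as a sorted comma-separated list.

A,T

site 0, node LW: L={A} ∪ W={T} → {A,T} (+1)
site 0, node LPW: LW={A,T} ∩ P={A} → {A} (+0)
site 0, node JLPW: J={C} ∪ LPW={A} → {A,C} (+1)
site 1, node LW: L={C} ∪ W={A} → {A,C} (+1)
site 1, node LPW: LW={A,C} ∩ P={A} → {A} (+0)
site 1, node JLPW: J={T} ∪ LPW={A} → {A,T} (+1)
site 2, node LW: L={C} ∩ W={C} → {C} (+0)
site 2, node LPW: LW={C} ∪ P={G} → {C,G} (+1)
site 2, node JLPW: J={C} ∩ LPW={C,G} → {C} (+0)
site 3, node LW: L={A} ∪ W={T} → {A,T} (+1)
site 3, node LPW: LW={A,T} ∪ P={G} → {A,G,T} (+1)
site 3, node JLPW: J={T} ∩ LPW={A,G,T} → {T} (+0)
site 4, node LW: L={A} ∩ W={A} → {A} (+0)
site 4, node LPW: LW={A} ∪ P={T} → {A,T} (+1)
site 4, node JLPW: J={A} ∩ LPW={A,T} → {A} (+0)
per-site changes: [2, 2, 1, 2, 1]; total = 8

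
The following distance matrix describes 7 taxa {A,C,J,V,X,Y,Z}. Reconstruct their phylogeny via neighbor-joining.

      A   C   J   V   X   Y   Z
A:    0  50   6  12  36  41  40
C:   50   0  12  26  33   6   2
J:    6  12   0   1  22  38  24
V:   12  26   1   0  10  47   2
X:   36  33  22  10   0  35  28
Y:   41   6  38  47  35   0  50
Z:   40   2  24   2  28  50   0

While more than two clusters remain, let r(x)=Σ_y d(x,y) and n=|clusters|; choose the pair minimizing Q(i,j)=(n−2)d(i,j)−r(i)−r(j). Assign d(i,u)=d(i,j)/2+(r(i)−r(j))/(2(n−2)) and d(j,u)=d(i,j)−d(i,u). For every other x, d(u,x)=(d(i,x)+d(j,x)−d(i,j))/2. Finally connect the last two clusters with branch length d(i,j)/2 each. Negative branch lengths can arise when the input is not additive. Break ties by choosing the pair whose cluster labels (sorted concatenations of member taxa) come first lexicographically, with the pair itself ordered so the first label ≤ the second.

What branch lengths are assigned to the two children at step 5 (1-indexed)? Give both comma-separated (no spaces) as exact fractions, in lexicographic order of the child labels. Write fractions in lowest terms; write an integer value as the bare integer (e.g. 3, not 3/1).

1. join C+Y (d=6, Q=-316) ⇒ CY; edges |C|=-29/5, |Y|=59/5
  updated: d(A,CY)=85/2, d(CY,J)=22, d(CY,V)=67/2, d(CY,X)=31, d(CY,Z)=23
2. join A+J (d=6, Q=-375/2) ⇒ AJ; edges |A|=171/16, |J|=-75/16
  updated: d(AJ,CY)=117/4, d(AJ,V)=7/2, d(AJ,X)=26, d(AJ,Z)=29
3. join CY+Z (d=23, Q=-519/4) ⇒ CYZ; edges |CY|=415/24, |Z|=137/24
  updated: d(AJ,CYZ)=141/8, d(CYZ,V)=25/4, d(CYZ,X)=18
4. join AJ+V (d=7/2, Q=-479/8) ⇒ AJV; edges |AJ|=275/32, |V|=-163/32
  updated: d(AJV,CYZ)=163/16, d(AJV,X)=65/4
5. join AJV+CYZ (d=163/16, Q=-711/16) ⇒ ACJVYZ; edges |AJV|=135/32, |CYZ|=191/32
  updated: d(ACJVYZ,X)=385/32
6. join ACJVYZ+X (d=385/32) ⇒ ACJVXYZ; edges |ACJVYZ|=385/64, |X|=385/64
final tree: ((((A:171/16,J:-75/16):275/32,V:-163/32):135/32,((C:-29/5,Y:59/5):415/24,Z:137/24):191/32):385/64,X:385/64)
total length: 1943/32

135/32,191/32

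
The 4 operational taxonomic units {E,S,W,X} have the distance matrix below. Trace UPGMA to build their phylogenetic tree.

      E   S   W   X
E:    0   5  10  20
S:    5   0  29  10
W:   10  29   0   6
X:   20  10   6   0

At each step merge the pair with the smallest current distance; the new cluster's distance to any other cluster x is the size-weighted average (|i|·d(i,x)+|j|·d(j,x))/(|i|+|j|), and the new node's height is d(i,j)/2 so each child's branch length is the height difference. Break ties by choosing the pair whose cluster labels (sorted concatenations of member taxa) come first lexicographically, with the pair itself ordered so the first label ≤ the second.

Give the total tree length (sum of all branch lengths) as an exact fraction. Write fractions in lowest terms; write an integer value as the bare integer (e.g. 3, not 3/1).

step 1: merge (E,S) at d=5; branch lengths E→5/2, S→5/2; new cluster ES
  updated: d(ES,W)=39/2, d(ES,X)=15
step 2: merge (W,X) at d=6; branch lengths W→3, X→3; new cluster WX
  updated: d(ES,WX)=69/4
step 3: merge (ES,WX) at d=69/4; branch lengths ES→49/8, WX→45/8; new cluster ESWX
final tree: ((E:5/2,S:5/2):49/8,(W:3,X:3):45/8)
total length: 91/4

91/4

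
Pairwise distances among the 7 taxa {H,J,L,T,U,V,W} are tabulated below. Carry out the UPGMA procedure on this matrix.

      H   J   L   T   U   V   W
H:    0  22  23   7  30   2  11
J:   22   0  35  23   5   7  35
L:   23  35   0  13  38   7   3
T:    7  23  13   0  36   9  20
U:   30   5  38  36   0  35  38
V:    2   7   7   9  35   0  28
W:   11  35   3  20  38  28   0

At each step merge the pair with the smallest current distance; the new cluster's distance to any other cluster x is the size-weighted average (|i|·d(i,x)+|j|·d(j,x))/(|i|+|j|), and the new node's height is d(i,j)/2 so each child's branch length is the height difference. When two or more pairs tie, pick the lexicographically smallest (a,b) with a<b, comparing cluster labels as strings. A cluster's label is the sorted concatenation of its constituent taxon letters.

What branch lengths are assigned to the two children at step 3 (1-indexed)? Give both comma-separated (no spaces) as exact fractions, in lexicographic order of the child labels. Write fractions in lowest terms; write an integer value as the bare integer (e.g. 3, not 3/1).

step 1: merge (H,V) at d=2; branch lengths H→1, V→1; new cluster HV
  updated: d(HV,J)=29/2, d(HV,L)=15, d(HV,T)=8, d(HV,U)=65/2, d(HV,W)=39/2
step 2: merge (L,W) at d=3; branch lengths L→3/2, W→3/2; new cluster LW
  updated: d(HV,LW)=69/4, d(J,LW)=35, d(LW,T)=33/2, d(LW,U)=38
step 3: merge (J,U) at d=5; branch lengths J→5/2, U→5/2; new cluster JU
  updated: d(HV,JU)=47/2, d(JU,LW)=73/2, d(JU,T)=59/2
step 4: merge (HV,T) at d=8; branch lengths HV→3, T→4; new cluster HTV
  updated: d(HTV,JU)=51/2, d(HTV,LW)=17
step 5: merge (HTV,LW) at d=17; branch lengths HTV→9/2, LW→7; new cluster HLTVW
  updated: d(HLTVW,JU)=299/10
step 6: merge (HLTVW,JU) at d=299/10; branch lengths HLTVW→129/20, JU→249/20; new cluster HJLTUVW
final tree: ((((H:1,V:1):3,T:4):9/2,(L:3/2,W:3/2):7):129/20,(J:5/2,U:5/2):249/20)
total length: 237/5

5/2,5/2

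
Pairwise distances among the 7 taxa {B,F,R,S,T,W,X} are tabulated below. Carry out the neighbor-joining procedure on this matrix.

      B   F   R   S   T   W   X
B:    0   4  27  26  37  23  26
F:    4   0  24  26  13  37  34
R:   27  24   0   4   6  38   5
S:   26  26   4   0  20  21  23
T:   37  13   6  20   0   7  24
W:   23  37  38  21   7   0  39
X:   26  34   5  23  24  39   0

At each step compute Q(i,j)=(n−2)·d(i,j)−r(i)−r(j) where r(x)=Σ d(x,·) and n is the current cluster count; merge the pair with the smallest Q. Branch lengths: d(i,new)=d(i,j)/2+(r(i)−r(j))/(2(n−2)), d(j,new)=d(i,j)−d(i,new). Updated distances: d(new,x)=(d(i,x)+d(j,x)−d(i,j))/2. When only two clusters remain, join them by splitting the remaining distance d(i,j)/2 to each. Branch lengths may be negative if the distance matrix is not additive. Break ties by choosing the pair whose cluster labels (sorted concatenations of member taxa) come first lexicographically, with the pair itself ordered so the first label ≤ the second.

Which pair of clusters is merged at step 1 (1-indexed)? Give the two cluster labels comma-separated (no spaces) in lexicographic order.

B,F

iteration 1: select B,F (d=4, Q=-261); attach at lengths (5/2, 3/2); label the merged cluster BF
  updated: d(BF,R)=47/2, d(BF,S)=24, d(BF,T)=23, d(BF,W)=28, d(BF,X)=28
iteration 2: select T,W (d=7, Q=-185); attach at lengths (-25/8, 81/8); label the merged cluster TW
  updated: d(BF,TW)=22, d(R,TW)=37/2, d(S,TW)=17, d(TW,X)=28
iteration 3: select R,X (d=5, Q=-120); attach at lengths (-3, 8); label the merged cluster RX
  updated: d(BF,RX)=93/4, d(RX,S)=11, d(RX,TW)=83/4
iteration 4: select BF,TW (d=22, Q=-85); attach at lengths (107/8, 69/8); label the merged cluster BFTW
  updated: d(BFTW,RX)=11, d(BFTW,S)=19/2
iteration 5: select BFTW,RX (d=11, Q=-63/2); attach at lengths (19/4, 25/4); label the merged cluster BFRTWX
  updated: d(BFRTWX,S)=19/4
iteration 6: select BFRTWX,S (d=19/4); attach at lengths (19/8, 19/8); label the merged cluster BFRSTWX
final tree: ((((B:5/2,F:3/2):107/8,(T:-25/8,W:81/8):69/8):19/4,(R:-3,X:8):25/4):19/8,S:19/8)
total length: 215/4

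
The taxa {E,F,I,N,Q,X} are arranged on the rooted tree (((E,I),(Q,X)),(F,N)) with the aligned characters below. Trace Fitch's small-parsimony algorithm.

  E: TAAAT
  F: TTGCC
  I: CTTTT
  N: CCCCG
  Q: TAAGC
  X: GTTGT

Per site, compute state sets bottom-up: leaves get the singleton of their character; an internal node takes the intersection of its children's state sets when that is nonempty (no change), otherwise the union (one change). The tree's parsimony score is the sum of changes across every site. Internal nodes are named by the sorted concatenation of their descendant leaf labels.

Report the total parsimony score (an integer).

16

[col 0] EI: children E:{T}, I:{C} ∪→ {C,T}; cost 1
[col 0] QX: children Q:{T}, X:{G} ∪→ {G,T}; cost 1
[col 0] EIQX: children EI:{C,T}, QX:{G,T} ∩→ {T}; cost 0
[col 0] FN: children F:{T}, N:{C} ∪→ {C,T}; cost 1
[col 0] EFINQX: children EIQX:{T}, FN:{C,T} ∩→ {T}; cost 0
[col 1] EI: children E:{A}, I:{T} ∪→ {A,T}; cost 1
[col 1] QX: children Q:{A}, X:{T} ∪→ {A,T}; cost 1
[col 1] EIQX: children EI:{A,T}, QX:{A,T} ∩→ {A,T}; cost 0
[col 1] FN: children F:{T}, N:{C} ∪→ {C,T}; cost 1
[col 1] EFINQX: children EIQX:{A,T}, FN:{C,T} ∩→ {T}; cost 0
[col 2] EI: children E:{A}, I:{T} ∪→ {A,T}; cost 1
[col 2] QX: children Q:{A}, X:{T} ∪→ {A,T}; cost 1
[col 2] EIQX: children EI:{A,T}, QX:{A,T} ∩→ {A,T}; cost 0
[col 2] FN: children F:{G}, N:{C} ∪→ {C,G}; cost 1
[col 2] EFINQX: children EIQX:{A,T}, FN:{C,G} ∪→ {A,C,G,T}; cost 1
[col 3] EI: children E:{A}, I:{T} ∪→ {A,T}; cost 1
[col 3] QX: children Q:{G}, X:{G} ∩→ {G}; cost 0
[col 3] EIQX: children EI:{A,T}, QX:{G} ∪→ {A,G,T}; cost 1
[col 3] FN: children F:{C}, N:{C} ∩→ {C}; cost 0
[col 3] EFINQX: children EIQX:{A,G,T}, FN:{C} ∪→ {A,C,G,T}; cost 1
[col 4] EI: children E:{T}, I:{T} ∩→ {T}; cost 0
[col 4] QX: children Q:{C}, X:{T} ∪→ {C,T}; cost 1
[col 4] EIQX: children EI:{T}, QX:{C,T} ∩→ {T}; cost 0
[col 4] FN: children F:{C}, N:{G} ∪→ {C,G}; cost 1
[col 4] EFINQX: children EIQX:{T}, FN:{C,G} ∪→ {C,G,T}; cost 1
per-site changes: [3, 3, 4, 3, 3]; total = 16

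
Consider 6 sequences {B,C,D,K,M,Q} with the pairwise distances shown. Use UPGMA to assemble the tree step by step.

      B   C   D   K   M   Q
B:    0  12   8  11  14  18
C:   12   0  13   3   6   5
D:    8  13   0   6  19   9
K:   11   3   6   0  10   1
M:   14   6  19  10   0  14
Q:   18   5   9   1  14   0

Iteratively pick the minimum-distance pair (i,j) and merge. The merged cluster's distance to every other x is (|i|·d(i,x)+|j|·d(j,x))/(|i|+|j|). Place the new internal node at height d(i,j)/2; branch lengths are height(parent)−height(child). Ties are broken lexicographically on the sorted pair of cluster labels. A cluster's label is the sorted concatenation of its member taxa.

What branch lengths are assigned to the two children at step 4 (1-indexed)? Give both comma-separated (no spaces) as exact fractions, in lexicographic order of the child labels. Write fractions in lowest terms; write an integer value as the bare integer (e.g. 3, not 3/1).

iteration 1: select K,Q (d=1); attach at lengths (1/2, 1/2); label the merged cluster KQ
  updated: d(B,KQ)=29/2, d(C,KQ)=4, d(D,KQ)=15/2, d(KQ,M)=12
iteration 2: select C,KQ (d=4); attach at lengths (2, 3/2); label the merged cluster CKQ
  updated: d(B,CKQ)=41/3, d(CKQ,D)=28/3, d(CKQ,M)=10
iteration 3: select B,D (d=8); attach at lengths (4, 4); label the merged cluster BD
  updated: d(BD,CKQ)=23/2, d(BD,M)=33/2
iteration 4: select CKQ,M (d=10); attach at lengths (3, 5); label the merged cluster CKMQ
  updated: d(BD,CKMQ)=51/4
iteration 5: select BD,CKMQ (d=51/4); attach at lengths (19/8, 11/8); label the merged cluster BCDKMQ
final tree: ((B:4,D:4):19/8,((C:2,(K:1/2,Q:1/2):3/2):3,M:5):11/8)
total length: 97/4

3,5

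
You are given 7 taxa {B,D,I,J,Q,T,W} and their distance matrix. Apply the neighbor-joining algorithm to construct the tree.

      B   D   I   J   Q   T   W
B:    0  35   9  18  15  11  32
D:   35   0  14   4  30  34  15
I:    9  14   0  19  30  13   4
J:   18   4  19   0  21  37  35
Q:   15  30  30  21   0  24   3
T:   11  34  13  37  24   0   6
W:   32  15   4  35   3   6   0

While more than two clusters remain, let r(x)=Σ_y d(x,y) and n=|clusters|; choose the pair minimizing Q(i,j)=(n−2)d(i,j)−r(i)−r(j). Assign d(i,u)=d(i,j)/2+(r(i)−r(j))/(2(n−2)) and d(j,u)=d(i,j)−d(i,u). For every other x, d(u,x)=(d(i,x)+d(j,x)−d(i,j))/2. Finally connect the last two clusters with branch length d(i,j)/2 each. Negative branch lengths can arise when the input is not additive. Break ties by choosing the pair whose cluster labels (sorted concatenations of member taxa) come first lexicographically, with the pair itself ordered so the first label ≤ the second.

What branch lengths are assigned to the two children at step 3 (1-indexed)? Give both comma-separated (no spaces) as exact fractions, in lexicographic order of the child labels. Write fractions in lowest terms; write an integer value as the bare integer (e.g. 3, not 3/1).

iteration 1: select D,J (d=4, Q=-246); attach at lengths (9/5, 11/5); label the merged cluster DJ
  updated: d(B,DJ)=49/2, d(DJ,I)=29/2, d(DJ,Q)=47/2, d(DJ,T)=67/2, d(DJ,W)=23
iteration 2: select Q,W (d=3, Q=-303/2); attach at lengths (79/16, -31/16); label the merged cluster QW
  updated: d(B,QW)=22, d(DJ,QW)=87/4, d(I,QW)=31/2, d(QW,T)=27/2
iteration 3: select B,T (d=11, Q=-209/2); attach at lengths (19/4, 25/4); label the merged cluster BT
  updated: d(BT,DJ)=47/2, d(BT,I)=11/2, d(BT,QW)=49/4
iteration 4: select BT,QW (d=49/4, Q=-265/4); attach at lengths (65/16, 131/16); label the merged cluster BQTW
  updated: d(BQTW,DJ)=33/2, d(BQTW,I)=35/8
iteration 5: select BQTW,DJ (d=33/2, Q=-283/8); attach at lengths (51/16, 213/16); label the merged cluster BDJQTW
  updated: d(BDJQTW,I)=19/16
iteration 6: select BDJQTW,I (d=19/16); attach at lengths (19/32, 19/32); label the merged cluster BDIJQTW
final tree: ((((B:19/4,T:25/4):65/16,(Q:79/16,W:-31/16):131/16):51/16,(D:9/5,J:11/5):213/16):19/32,I:19/32)
total length: 767/16

19/4,25/4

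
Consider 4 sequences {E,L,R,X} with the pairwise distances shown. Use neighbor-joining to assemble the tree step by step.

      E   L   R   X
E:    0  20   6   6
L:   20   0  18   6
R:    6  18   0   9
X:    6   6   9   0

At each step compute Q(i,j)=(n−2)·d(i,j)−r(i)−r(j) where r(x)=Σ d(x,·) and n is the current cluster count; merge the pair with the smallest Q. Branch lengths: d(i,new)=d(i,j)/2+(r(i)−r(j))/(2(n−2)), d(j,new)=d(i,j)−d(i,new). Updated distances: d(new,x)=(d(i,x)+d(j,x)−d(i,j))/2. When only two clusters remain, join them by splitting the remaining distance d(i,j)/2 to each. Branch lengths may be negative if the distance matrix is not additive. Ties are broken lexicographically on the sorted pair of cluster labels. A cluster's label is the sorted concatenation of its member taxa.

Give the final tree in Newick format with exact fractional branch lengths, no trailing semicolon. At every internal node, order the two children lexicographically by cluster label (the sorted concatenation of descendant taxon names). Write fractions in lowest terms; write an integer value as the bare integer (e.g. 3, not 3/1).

(((E:11/4,R:13/4):29/4,L:35/4):-11/8,X:-11/8)

1. join E+R (d=6, Q=-53) ⇒ ER; edges |E|=11/4, |R|=13/4
  updated: d(ER,L)=16, d(ER,X)=9/2
2. join ER+L (d=16, Q=-53/2) ⇒ ELR; edges |ER|=29/4, |L|=35/4
  updated: d(ELR,X)=-11/4
3. join ELR+X (d=-11/4) ⇒ ELRX; edges |ELR|=-11/8, |X|=-11/8
final tree: (((E:11/4,R:13/4):29/4,L:35/4):-11/8,X:-11/8)
total length: 77/4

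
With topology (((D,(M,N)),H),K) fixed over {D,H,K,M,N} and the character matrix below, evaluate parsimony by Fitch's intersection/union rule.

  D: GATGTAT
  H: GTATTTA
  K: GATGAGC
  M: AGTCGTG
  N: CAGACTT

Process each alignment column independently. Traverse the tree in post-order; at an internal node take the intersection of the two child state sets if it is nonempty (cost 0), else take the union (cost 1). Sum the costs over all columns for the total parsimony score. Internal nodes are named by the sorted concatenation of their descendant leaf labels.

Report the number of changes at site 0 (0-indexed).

2

[col 0] MN: children M:{A}, N:{C} ∪→ {A,C}; cost 1
[col 0] DMN: children D:{G}, MN:{A,C} ∪→ {A,C,G}; cost 1
[col 0] DHMN: children DMN:{A,C,G}, H:{G} ∩→ {G}; cost 0
[col 0] DHKMN: children DHMN:{G}, K:{G} ∩→ {G}; cost 0
[col 1] MN: children M:{G}, N:{A} ∪→ {A,G}; cost 1
[col 1] DMN: children D:{A}, MN:{A,G} ∩→ {A}; cost 0
[col 1] DHMN: children DMN:{A}, H:{T} ∪→ {A,T}; cost 1
[col 1] DHKMN: children DHMN:{A,T}, K:{A} ∩→ {A}; cost 0
[col 2] MN: children M:{T}, N:{G} ∪→ {G,T}; cost 1
[col 2] DMN: children D:{T}, MN:{G,T} ∩→ {T}; cost 0
[col 2] DHMN: children DMN:{T}, H:{A} ∪→ {A,T}; cost 1
[col 2] DHKMN: children DHMN:{A,T}, K:{T} ∩→ {T}; cost 0
[col 3] MN: children M:{C}, N:{A} ∪→ {A,C}; cost 1
[col 3] DMN: children D:{G}, MN:{A,C} ∪→ {A,C,G}; cost 1
[col 3] DHMN: children DMN:{A,C,G}, H:{T} ∪→ {A,C,G,T}; cost 1
[col 3] DHKMN: children DHMN:{A,C,G,T}, K:{G} ∩→ {G}; cost 0
[col 4] MN: children M:{G}, N:{C} ∪→ {C,G}; cost 1
[col 4] DMN: children D:{T}, MN:{C,G} ∪→ {C,G,T}; cost 1
[col 4] DHMN: children DMN:{C,G,T}, H:{T} ∩→ {T}; cost 0
[col 4] DHKMN: children DHMN:{T}, K:{A} ∪→ {A,T}; cost 1
[col 5] MN: children M:{T}, N:{T} ∩→ {T}; cost 0
[col 5] DMN: children D:{A}, MN:{T} ∪→ {A,T}; cost 1
[col 5] DHMN: children DMN:{A,T}, H:{T} ∩→ {T}; cost 0
[col 5] DHKMN: children DHMN:{T}, K:{G} ∪→ {G,T}; cost 1
[col 6] MN: children M:{G}, N:{T} ∪→ {G,T}; cost 1
[col 6] DMN: children D:{T}, MN:{G,T} ∩→ {T}; cost 0
[col 6] DHMN: children DMN:{T}, H:{A} ∪→ {A,T}; cost 1
[col 6] DHKMN: children DHMN:{A,T}, K:{C} ∪→ {A,C,T}; cost 1
per-site changes: [2, 2, 2, 3, 3, 2, 3]; total = 17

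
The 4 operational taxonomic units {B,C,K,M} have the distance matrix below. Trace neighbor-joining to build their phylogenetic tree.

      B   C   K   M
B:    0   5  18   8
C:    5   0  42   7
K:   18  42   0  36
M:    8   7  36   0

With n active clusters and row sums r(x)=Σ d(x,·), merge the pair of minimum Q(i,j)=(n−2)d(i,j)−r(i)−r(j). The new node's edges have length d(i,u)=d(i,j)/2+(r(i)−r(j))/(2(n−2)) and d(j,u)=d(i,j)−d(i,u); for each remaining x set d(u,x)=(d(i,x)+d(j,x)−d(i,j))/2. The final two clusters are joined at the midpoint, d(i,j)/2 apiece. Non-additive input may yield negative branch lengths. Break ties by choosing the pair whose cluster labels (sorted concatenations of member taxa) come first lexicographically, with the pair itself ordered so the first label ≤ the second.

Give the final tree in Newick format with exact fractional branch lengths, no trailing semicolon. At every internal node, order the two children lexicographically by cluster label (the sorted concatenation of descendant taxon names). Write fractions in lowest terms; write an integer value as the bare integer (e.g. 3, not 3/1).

(((B:-29/4,K:101/4):41/4,C:17/4):11/8,M:11/8)

1. join B+K (d=18, Q=-91) ⇒ BK; edges |B|=-29/4, |K|=101/4
  updated: d(BK,C)=29/2, d(BK,M)=13
2. join BK+C (d=29/2, Q=-69/2) ⇒ BCK; edges |BK|=41/4, |C|=17/4
  updated: d(BCK,M)=11/4
3. join BCK+M (d=11/4) ⇒ BCKM; edges |BCK|=11/8, |M|=11/8
final tree: (((B:-29/4,K:101/4):41/4,C:17/4):11/8,M:11/8)
total length: 141/4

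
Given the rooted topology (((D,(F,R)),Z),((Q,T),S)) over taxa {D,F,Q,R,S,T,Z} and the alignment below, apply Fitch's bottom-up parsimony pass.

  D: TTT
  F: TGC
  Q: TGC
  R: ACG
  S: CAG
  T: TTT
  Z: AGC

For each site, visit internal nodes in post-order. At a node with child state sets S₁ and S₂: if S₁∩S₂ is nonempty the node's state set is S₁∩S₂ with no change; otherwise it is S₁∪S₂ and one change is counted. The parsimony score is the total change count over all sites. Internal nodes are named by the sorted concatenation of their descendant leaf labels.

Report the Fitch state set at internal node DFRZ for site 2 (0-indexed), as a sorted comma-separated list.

[col 0] FR: children F:{T}, R:{A} ∪→ {A,T}; cost 1
[col 0] DFR: children D:{T}, FR:{A,T} ∩→ {T}; cost 0
[col 0] DFRZ: children DFR:{T}, Z:{A} ∪→ {A,T}; cost 1
[col 0] QT: children Q:{T}, T:{T} ∩→ {T}; cost 0
[col 0] QST: children QT:{T}, S:{C} ∪→ {C,T}; cost 1
[col 0] DFQRSTZ: children DFRZ:{A,T}, QST:{C,T} ∩→ {T}; cost 0
[col 1] FR: children F:{G}, R:{C} ∪→ {C,G}; cost 1
[col 1] DFR: children D:{T}, FR:{C,G} ∪→ {C,G,T}; cost 1
[col 1] DFRZ: children DFR:{C,G,T}, Z:{G} ∩→ {G}; cost 0
[col 1] QT: children Q:{G}, T:{T} ∪→ {G,T}; cost 1
[col 1] QST: children QT:{G,T}, S:{A} ∪→ {A,G,T}; cost 1
[col 1] DFQRSTZ: children DFRZ:{G}, QST:{A,G,T} ∩→ {G}; cost 0
[col 2] FR: children F:{C}, R:{G} ∪→ {C,G}; cost 1
[col 2] DFR: children D:{T}, FR:{C,G} ∪→ {C,G,T}; cost 1
[col 2] DFRZ: children DFR:{C,G,T}, Z:{C} ∩→ {C}; cost 0
[col 2] QT: children Q:{C}, T:{T} ∪→ {C,T}; cost 1
[col 2] QST: children QT:{C,T}, S:{G} ∪→ {C,G,T}; cost 1
[col 2] DFQRSTZ: children DFRZ:{C}, QST:{C,G,T} ∩→ {C}; cost 0
per-site changes: [3, 4, 4]; total = 11

C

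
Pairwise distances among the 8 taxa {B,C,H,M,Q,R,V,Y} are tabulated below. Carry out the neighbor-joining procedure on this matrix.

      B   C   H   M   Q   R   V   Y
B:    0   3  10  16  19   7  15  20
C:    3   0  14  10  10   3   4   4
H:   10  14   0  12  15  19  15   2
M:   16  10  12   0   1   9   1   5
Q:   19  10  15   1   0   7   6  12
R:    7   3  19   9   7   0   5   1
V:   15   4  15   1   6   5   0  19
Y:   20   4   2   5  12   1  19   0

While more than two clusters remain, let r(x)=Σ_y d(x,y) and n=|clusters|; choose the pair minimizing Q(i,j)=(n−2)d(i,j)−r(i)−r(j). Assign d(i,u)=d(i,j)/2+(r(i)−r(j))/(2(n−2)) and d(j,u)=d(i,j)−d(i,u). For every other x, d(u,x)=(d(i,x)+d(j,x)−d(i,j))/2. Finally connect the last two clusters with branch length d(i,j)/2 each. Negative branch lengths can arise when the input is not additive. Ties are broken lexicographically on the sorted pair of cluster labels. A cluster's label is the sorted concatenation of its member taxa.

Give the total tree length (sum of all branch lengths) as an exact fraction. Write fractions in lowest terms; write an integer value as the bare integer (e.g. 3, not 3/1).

773/32

1. join H+Y (d=2, Q=-138) ⇒ HY; edges |H|=3, |Y|=-1
  updated: d(B,HY)=14, d(C,HY)=8, d(HY,M)=15/2, d(HY,Q)=25/2, d(HY,R)=9, d(HY,V)=16
2. join B+C (d=3, Q=-97) ⇒ BC; edges |B|=51/10, |C|=-21/10
  updated: d(BC,HY)=19/2, d(BC,M)=23/2, d(BC,Q)=13, d(BC,R)=7/2, d(BC,V)=8
3. join M+Q (d=1, Q=-131/2) ⇒ MQ; edges |M|=-11/16, |Q|=27/16
  updated: d(BC,MQ)=47/4, d(HY,MQ)=19/2, d(MQ,R)=15/2, d(MQ,V)=3
4. join MQ+V (d=3, Q=-219/4) ⇒ MQV; edges |MQ|=35/24, |V|=37/24
  updated: d(BC,MQV)=67/8, d(HY,MQV)=45/4, d(MQV,R)=19/4
5. join BC+HY (d=19/2, Q=-257/8) ⇒ BCHY; edges |BC|=85/32, |HY|=219/32
  updated: d(BCHY,MQV)=81/16, d(BCHY,R)=3/2
6. join BCHY+MQV (d=81/16, Q=-181/16) ⇒ BCHMQVY; edges |BCHY|=29/32, |MQV|=133/32
  updated: d(BCHMQVY,R)=19/32
7. join BCHMQVY+R (d=19/32) ⇒ BCHMQRVY; edges |BCHMQVY|=19/64, |R|=19/64
final tree: ((((B:51/10,C:-21/10):85/32,(H:3,Y:-1):219/32):29/32,((M:-11/16,Q:27/16):35/24,V:37/24):133/32):19/64,R:19/64)
total length: 773/32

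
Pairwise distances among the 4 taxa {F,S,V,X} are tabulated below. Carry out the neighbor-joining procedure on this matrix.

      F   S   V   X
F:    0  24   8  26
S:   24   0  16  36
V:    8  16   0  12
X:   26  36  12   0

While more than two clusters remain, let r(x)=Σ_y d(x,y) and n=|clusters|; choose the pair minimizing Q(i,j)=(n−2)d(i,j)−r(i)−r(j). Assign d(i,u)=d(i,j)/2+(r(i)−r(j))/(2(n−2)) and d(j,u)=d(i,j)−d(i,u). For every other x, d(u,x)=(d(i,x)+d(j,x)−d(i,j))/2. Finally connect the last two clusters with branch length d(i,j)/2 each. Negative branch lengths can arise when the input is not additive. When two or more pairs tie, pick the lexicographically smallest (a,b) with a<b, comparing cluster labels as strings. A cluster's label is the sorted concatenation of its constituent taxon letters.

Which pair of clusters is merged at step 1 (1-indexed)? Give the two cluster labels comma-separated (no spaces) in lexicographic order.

F,S

iteration 1: select F,S (d=24, Q=-86); attach at lengths (15/2, 33/2); label the merged cluster FS
  updated: d(FS,V)=0, d(FS,X)=19
iteration 2: select FS,V (d=0, Q=-31); attach at lengths (7/2, -7/2); label the merged cluster FSV
  updated: d(FSV,X)=31/2
iteration 3: select FSV,X (d=31/2); attach at lengths (31/4, 31/4); label the merged cluster FSVX
final tree: (((F:15/2,S:33/2):7/2,V:-7/2):31/4,X:31/4)
total length: 79/2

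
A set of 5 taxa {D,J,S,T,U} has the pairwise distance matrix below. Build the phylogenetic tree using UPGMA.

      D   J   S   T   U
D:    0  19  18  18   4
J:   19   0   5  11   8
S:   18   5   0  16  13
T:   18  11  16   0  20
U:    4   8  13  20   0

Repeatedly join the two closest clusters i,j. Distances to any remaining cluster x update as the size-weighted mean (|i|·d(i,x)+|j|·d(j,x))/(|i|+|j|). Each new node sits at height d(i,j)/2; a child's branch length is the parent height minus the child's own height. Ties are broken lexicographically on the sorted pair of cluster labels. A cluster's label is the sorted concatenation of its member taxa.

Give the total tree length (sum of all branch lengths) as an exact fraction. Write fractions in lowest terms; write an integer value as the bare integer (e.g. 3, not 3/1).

step 1: merge (D,U) at d=4; branch lengths D→2, U→2; new cluster DU
  updated: d(DU,J)=27/2, d(DU,S)=31/2, d(DU,T)=19
step 2: merge (J,S) at d=5; branch lengths J→5/2, S→5/2; new cluster JS
  updated: d(DU,JS)=29/2, d(JS,T)=27/2
step 3: merge (JS,T) at d=27/2; branch lengths JS→17/4, T→27/4; new cluster JST
  updated: d(DU,JST)=16
step 4: merge (DU,JST) at d=16; branch lengths DU→6, JST→5/4; new cluster DJSTU
final tree: ((D:2,U:2):6,((J:5/2,S:5/2):17/4,T:27/4):5/4)
total length: 109/4

109/4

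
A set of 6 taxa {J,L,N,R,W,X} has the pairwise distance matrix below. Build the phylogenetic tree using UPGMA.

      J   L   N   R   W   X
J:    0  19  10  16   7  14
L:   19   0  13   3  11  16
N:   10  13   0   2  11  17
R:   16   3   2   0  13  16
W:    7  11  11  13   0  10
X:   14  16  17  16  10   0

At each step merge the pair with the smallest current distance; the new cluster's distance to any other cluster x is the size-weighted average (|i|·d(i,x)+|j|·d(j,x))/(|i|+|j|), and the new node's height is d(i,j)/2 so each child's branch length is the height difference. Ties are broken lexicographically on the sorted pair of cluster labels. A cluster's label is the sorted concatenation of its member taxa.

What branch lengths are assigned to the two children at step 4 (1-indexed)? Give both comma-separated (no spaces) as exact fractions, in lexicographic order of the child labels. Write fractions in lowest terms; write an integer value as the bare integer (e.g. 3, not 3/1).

step 1: merge (N,R) at d=2; branch lengths N→1, R→1; new cluster NR
  updated: d(J,NR)=13, d(L,NR)=8, d(NR,W)=12, d(NR,X)=33/2
step 2: merge (J,W) at d=7; branch lengths J→7/2, W→7/2; new cluster JW
  updated: d(JW,L)=15, d(JW,NR)=25/2, d(JW,X)=12
step 3: merge (L,NR) at d=8; branch lengths L→4, NR→3; new cluster LNR
  updated: d(JW,LNR)=40/3, d(LNR,X)=49/3
step 4: merge (JW,X) at d=12; branch lengths JW→5/2, X→6; new cluster JWX
  updated: d(JWX,LNR)=43/3
step 5: merge (JWX,LNR) at d=43/3; branch lengths JWX→7/6, LNR→19/6; new cluster JLNRWX
final tree: (((J:7/2,W:7/2):5/2,X:6):7/6,(L:4,(N:1,R:1):3):19/6)
total length: 173/6

5/2,6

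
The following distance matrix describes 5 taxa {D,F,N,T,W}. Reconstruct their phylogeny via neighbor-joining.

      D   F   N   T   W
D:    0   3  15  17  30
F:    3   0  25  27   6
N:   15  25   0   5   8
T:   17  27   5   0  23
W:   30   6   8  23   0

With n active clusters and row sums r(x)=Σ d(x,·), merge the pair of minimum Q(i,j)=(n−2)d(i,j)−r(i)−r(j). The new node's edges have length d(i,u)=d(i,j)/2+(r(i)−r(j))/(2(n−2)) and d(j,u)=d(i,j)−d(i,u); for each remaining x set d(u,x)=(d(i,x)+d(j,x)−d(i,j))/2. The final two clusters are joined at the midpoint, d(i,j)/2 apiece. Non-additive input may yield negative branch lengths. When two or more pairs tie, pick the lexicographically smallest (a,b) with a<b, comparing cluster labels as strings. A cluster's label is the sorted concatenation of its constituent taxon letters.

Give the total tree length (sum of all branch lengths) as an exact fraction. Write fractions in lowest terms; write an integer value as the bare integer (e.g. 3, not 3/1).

1. join D+F (d=3, Q=-117) ⇒ DF; edges |D|=13/6, |F|=5/6
  updated: d(DF,N)=37/2, d(DF,T)=41/2, d(DF,W)=33/2
2. join DF+W (d=33/2, Q=-70) ⇒ DFW; edges |DF|=41/4, |W|=25/4
  updated: d(DFW,N)=5, d(DFW,T)=27/2
3. join DFW+N (d=5, Q=-47/2) ⇒ DFNW; edges |DFW|=27/4, |N|=-7/4
  updated: d(DFNW,T)=27/4
4. join DFNW+T (d=27/4) ⇒ DFNTW; edges |DFNW|=27/8, |T|=27/8
final tree: ((((D:13/6,F:5/6):41/4,W:25/4):27/4,N:-7/4):27/8,T:27/8)
total length: 125/4

125/4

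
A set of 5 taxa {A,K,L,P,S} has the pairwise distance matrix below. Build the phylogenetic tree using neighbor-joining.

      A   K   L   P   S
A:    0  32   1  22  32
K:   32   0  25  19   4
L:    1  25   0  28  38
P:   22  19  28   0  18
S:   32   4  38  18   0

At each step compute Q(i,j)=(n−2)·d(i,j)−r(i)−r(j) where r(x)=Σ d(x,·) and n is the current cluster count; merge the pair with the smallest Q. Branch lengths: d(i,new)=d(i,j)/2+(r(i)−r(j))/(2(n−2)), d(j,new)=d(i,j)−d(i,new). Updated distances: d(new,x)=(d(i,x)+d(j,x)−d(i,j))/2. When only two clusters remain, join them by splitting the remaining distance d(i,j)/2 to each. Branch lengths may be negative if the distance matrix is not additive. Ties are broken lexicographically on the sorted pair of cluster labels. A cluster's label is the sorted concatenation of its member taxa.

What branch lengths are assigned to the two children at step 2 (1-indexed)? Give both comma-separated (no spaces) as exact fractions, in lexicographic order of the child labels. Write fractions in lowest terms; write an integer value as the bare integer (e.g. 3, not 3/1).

149/8,47/8

step 1: merge (A,L) at d=1, Q=-176; branch lengths A→-1/3, L→4/3; new cluster AL
  updated: d(AL,K)=28, d(AL,P)=49/2, d(AL,S)=69/2
step 2: merge (AL,P) at d=49/2, Q=-199/2; branch lengths AL→149/8, P→47/8; new cluster ALP
  updated: d(ALP,K)=45/4, d(ALP,S)=14
step 3: merge (ALP,K) at d=45/4, Q=-117/4; branch lengths ALP→85/8, K→5/8; new cluster AKLP
  updated: d(AKLP,S)=27/8
step 4: merge (AKLP,S) at d=27/8; branch lengths AKLP→27/16, S→27/16; new cluster AKLPS
final tree: ((((A:-1/3,L:4/3):149/8,P:47/8):85/8,K:5/8):27/16,S:27/16)
total length: 321/8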